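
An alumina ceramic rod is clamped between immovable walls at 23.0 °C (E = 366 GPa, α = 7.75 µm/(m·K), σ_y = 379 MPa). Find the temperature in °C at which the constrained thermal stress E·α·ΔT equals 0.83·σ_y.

E·α·ΔT = 314.6 MPa ⇒ ΔT = 314.6 / (366.0×10³ × 7.75×10⁻⁶) = 110.9 K.
T = 23.0 + 110.9 = 133.9 °C.

134 °C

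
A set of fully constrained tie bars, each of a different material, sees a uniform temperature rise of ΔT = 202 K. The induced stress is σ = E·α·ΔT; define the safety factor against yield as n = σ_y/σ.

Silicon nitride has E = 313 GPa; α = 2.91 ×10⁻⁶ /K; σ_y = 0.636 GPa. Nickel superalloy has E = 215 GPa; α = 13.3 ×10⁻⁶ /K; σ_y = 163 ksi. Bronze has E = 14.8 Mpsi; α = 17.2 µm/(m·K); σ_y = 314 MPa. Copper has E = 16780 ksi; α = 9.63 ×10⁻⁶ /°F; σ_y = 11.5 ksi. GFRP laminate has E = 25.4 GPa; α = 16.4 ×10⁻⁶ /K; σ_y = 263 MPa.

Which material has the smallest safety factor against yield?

copper

Converting E to GPa, α to ×10⁻⁶/K, σ_y to MPa, then σ and n for each:
  silicon nitride: E = 313.0, α = 2.91, σ_y = 636.0 → σ = 184 MPa, n = 3.46
  nickel superalloy: E = 215.0, α = 13.3, σ_y = 1124 → σ = 578 MPa, n = 1.95
  bronze: E = 102.0, α = 17.2, σ_y = 314.0 → σ = 355 MPa, n = 0.886
  copper: E = 115.7, α = 17.3, σ_y = 79.29 → σ = 405 MPa, n = 0.196
  GFRP laminate: E = 25.40, α = 16.4, σ_y = 263.0 → σ = 84.1 MPa, n = 3.13
Smallest n: copper with n = 0.196.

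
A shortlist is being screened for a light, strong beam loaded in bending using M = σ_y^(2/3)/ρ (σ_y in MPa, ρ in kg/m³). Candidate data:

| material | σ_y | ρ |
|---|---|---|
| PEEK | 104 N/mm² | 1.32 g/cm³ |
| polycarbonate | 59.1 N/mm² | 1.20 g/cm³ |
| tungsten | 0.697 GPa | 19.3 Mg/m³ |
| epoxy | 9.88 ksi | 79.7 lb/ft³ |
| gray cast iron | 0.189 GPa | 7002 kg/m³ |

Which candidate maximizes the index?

PEEK

Convert each candidate to consistent units, then evaluate M:
  PEEK: σ_y = 104.0 MPa, ρ = 1320 kg/m³
  polycarbonate: σ_y = 59.10 MPa, ρ = 1200 kg/m³
  tungsten: σ_y = 697.0 MPa, ρ = 19300 kg/m³
  epoxy: σ_y = 68.12 MPa, ρ = 1277 kg/m³
  gray cast iron: σ_y = 189.0 MPa, ρ = 7002 kg/m³
  PEEK: M = 16.8×10⁻³
  epoxy: M = 13.1×10⁻³
  polycarbonate: M = 12.6×10⁻³
  gray cast iron: M = 4.70×10⁻³
  tungsten: M = 4.07×10⁻³
PEEK ranks first.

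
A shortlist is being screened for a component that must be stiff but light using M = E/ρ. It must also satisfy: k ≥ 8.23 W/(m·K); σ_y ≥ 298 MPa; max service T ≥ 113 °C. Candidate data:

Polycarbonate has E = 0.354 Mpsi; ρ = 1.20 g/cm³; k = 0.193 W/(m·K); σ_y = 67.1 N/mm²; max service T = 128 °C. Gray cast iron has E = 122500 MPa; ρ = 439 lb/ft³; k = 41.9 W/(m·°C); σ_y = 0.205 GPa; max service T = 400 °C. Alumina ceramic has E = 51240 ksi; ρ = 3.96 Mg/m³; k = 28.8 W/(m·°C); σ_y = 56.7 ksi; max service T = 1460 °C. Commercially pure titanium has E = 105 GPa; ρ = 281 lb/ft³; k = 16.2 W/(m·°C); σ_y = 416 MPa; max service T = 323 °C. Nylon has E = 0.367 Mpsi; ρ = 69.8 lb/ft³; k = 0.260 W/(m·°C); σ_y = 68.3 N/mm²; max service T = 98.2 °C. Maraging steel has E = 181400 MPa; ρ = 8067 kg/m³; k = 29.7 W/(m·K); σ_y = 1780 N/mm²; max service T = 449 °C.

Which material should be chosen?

Screen on constraints: k ≥ 8.23 W/(m·K); σ_y ≥ 298 MPa; max service T ≥ 113 °C. Survivors: alumina ceramic, commercially pure titanium, maraging steel.
Normalizing units and computing the index:
  alumina ceramic: E = 353.3 GPa, ρ = 3960 kg/m³
  commercially pure titanium: E = 105.0 GPa, ρ = 4501 kg/m³
  maraging steel: E = 181.4 GPa, ρ = 8067 kg/m³
  alumina ceramic: M = 89.2 MN·m/kg
  commercially pure titanium: M = 23.3 MN·m/kg
  maraging steel: M = 22.5 MN·m/kg
Highest index: alumina ceramic.

alumina ceramic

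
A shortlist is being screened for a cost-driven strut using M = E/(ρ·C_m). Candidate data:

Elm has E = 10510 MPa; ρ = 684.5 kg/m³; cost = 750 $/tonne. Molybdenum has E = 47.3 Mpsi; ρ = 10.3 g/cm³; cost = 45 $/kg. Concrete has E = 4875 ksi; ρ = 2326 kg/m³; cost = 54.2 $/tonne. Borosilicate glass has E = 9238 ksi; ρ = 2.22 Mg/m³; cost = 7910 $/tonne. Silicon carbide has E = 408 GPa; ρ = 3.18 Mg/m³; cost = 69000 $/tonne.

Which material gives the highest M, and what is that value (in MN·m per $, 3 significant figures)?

Putting every candidate on a common basis:
  elm: E = 10.51 GPa, ρ = 684.5 kg/m³, cost = 0.7500 $/kg
  molybdenum: E = 326.1 GPa, ρ = 10300 kg/m³, cost = 45.00 $/kg
  concrete: E = 33.61 GPa, ρ = 2326 kg/m³, cost = 0.05420 $/kg
  borosilicate glass: E = 63.69 GPa, ρ = 2220 kg/m³, cost = 7.910 $/kg
  silicon carbide: E = 408.0 GPa, ρ = 3180 kg/m³, cost = 69.00 $/kg
  concrete: M = 267 MN·m per $
  elm: M = 20.5 MN·m per $
  borosilicate glass: M = 3.63 MN·m per $
  silicon carbide: M = 1.86 MN·m per $
  molybdenum: M = 0.704 MN·m per $
Highest index: concrete.

concrete, M = 267 MN·m per $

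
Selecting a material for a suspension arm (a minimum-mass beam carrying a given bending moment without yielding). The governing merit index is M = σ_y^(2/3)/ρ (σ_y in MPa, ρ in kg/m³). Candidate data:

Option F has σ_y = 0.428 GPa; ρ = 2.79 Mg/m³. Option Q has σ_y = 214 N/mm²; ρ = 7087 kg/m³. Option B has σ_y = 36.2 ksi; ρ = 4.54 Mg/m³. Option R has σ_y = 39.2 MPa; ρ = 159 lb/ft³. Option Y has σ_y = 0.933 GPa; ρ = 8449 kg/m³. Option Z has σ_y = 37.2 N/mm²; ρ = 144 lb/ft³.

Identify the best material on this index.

option F

In SI units:
  option F: σ_y = 428.0 MPa, ρ = 2790 kg/m³
  option Q: σ_y = 214.0 MPa, ρ = 7087 kg/m³
  option B: σ_y = 249.6 MPa, ρ = 4540 kg/m³
  option R: σ_y = 39.20 MPa, ρ = 2547 kg/m³
  option Y: σ_y = 933.0 MPa, ρ = 8449 kg/m³
  option Z: σ_y = 37.20 MPa, ρ = 2307 kg/m³
  option F: M = 20.4×10⁻³
  option Y: M = 11.3×10⁻³
  option B: M = 8.73×10⁻³
  option Q: M = 5.05×10⁻³
  option Z: M = 4.83×10⁻³
  option R: M = 4.53×10⁻³
Option F ranks first.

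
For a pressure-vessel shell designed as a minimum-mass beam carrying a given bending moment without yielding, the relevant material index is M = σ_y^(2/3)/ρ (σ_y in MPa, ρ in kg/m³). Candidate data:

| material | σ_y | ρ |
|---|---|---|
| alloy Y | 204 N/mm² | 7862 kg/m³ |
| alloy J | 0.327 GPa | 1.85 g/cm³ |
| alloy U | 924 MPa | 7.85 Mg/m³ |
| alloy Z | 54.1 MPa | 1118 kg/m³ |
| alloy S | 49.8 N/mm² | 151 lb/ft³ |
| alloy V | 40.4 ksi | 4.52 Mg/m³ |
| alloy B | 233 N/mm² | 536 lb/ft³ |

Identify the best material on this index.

alloy J

Normalizing units and computing the index:
  alloy Y: σ_y = 204.0 MPa, ρ = 7862 kg/m³
  alloy J: σ_y = 327.0 MPa, ρ = 1850 kg/m³
  alloy U: σ_y = 924.0 MPa, ρ = 7850 kg/m³
  alloy Z: σ_y = 54.10 MPa, ρ = 1118 kg/m³
  alloy S: σ_y = 49.80 MPa, ρ = 2419 kg/m³
  alloy V: σ_y = 278.5 MPa, ρ = 4520 kg/m³
  alloy B: σ_y = 233.0 MPa, ρ = 8586 kg/m³
  alloy J: M = 25.7×10⁻³
  alloy Z: M = 12.8×10⁻³
  alloy U: M = 12.1×10⁻³
  alloy V: M = 9.44×10⁻³
  alloy S: M = 5.60×10⁻³
  alloy B: M = 4.41×10⁻³
  alloy Y: M = 4.41×10⁻³
Alloy J ranks first.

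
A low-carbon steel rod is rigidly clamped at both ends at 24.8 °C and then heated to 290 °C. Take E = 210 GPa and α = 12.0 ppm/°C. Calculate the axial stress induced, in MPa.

668 MPa

ΔT = 265.2 K. Constrained thermal stress σ = E·α·ΔT = 210.0×10³ MPa × 12.0×10⁻⁶ × 265.2 = 668 MPa (compressive).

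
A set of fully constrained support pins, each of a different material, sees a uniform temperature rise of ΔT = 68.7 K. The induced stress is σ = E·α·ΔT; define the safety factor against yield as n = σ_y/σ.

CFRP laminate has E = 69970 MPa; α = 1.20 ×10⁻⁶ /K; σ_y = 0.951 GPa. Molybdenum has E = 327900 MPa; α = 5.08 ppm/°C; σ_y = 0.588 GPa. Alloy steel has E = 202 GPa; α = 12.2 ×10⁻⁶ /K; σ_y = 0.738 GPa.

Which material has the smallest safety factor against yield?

Converting E to GPa, α to ×10⁻⁶/K, σ_y to MPa, then σ and n for each:
  CFRP laminate: E = 69.97, α = 1.20, σ_y = 951.0 → σ = 5.77 MPa, n = 165
  molybdenum: E = 327.9, α = 5.08, σ_y = 588.0 → σ = 114 MPa, n = 5.14
  alloy steel: E = 202.0, α = 12.2, σ_y = 738.0 → σ = 169 MPa, n = 4.36
Smallest n: alloy steel with n = 4.36.

alloy steel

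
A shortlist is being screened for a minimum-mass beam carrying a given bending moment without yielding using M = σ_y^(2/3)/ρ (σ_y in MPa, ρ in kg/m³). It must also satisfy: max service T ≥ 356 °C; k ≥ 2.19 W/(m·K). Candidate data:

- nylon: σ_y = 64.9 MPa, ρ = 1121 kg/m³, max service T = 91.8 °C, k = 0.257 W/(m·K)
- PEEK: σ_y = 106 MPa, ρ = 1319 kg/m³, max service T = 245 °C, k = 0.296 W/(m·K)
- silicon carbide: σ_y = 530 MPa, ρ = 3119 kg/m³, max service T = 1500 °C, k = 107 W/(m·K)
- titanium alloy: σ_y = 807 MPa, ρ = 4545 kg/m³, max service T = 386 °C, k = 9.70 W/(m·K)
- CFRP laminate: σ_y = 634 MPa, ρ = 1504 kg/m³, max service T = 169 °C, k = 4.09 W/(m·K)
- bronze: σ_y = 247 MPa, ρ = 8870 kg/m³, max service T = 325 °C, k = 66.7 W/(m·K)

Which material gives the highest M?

silicon carbide

Screen on constraints: max service T ≥ 356 °C; k ≥ 2.19 W/(m·K). Survivors: silicon carbide, titanium alloy.
Computing M directly (units already consistent):
  silicon carbide: M = 21.0×10⁻³
  titanium alloy: M = 19.1×10⁻³
Silicon carbide ranks first.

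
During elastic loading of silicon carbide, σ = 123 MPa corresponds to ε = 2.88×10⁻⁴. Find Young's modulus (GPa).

E = σ/ε = 123 MPa / 2.88×10⁻⁴ = 427100 MPa = 427 GPa.

427 GPa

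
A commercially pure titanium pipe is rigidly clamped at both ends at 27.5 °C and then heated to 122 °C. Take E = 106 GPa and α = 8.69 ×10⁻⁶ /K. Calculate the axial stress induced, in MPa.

87.0 MPa

ΔT = 94.50 K. Constrained thermal stress σ = E·α·ΔT = 106.0×10³ MPa × 8.69×10⁻⁶ × 94.50 = 87.0 MPa (compressive).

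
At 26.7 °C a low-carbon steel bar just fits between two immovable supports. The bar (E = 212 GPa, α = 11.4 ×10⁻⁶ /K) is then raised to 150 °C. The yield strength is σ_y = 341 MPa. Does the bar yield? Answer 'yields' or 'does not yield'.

ΔT = 123.3 K. Constrained thermal stress σ = E·α·ΔT = 212.0×10³ MPa × 11.4×10⁻⁶ × 123.3 = 298 MPa (compressive).
Compare to σ_y = 341 MPa: σ < σ_y, so it does not yield.

does not yield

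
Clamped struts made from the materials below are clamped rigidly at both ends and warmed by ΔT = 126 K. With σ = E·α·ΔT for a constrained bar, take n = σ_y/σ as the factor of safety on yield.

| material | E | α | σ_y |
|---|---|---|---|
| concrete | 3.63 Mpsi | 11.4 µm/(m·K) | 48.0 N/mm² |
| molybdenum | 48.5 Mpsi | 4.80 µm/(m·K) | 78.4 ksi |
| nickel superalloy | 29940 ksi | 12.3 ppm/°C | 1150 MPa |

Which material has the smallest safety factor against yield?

Per material, after unit conversion:
  concrete: E = 25.03, α = 11.4, σ_y = 48.00 → σ = 36.0 MPa, n = 1.34
  molybdenum: E = 334.4, α = 4.80, σ_y = 540.5 → σ = 202 MPa, n = 2.67
  nickel superalloy: E = 206.4, α = 12.3, σ_y = 1150 → σ = 320 MPa, n = 3.59
Concrete has the lowest safety factor, n = 1.34.

concrete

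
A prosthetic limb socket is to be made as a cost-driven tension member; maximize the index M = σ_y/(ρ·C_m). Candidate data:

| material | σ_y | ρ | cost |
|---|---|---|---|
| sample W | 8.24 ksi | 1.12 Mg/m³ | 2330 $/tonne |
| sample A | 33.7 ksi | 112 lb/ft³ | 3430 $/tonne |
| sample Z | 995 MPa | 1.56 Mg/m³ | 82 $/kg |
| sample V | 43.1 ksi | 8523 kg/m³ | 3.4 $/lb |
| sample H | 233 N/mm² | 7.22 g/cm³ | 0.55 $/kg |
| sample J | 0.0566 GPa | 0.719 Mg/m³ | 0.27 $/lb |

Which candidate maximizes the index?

sample J

Normalizing units and computing the index:
  sample W: σ_y = 56.81 MPa, ρ = 1120 kg/m³, cost = 2.330 $/kg
  sample A: σ_y = 232.4 MPa, ρ = 1794 kg/m³, cost = 3.430 $/kg
  sample Z: σ_y = 995.0 MPa, ρ = 1560 kg/m³, cost = 82.00 $/kg
  sample V: σ_y = 297.2 MPa, ρ = 8523 kg/m³, cost = 7.496 $/kg
  sample H: σ_y = 233.0 MPa, ρ = 7220 kg/m³, cost = 0.5500 $/kg
  sample J: σ_y = 56.60 MPa, ρ = 719.0 kg/m³, cost = 0.5952 $/kg
  sample J: M = 132 kN·m per $
  sample H: M = 58.7 kN·m per $
  sample A: M = 37.8 kN·m per $
  sample W: M = 21.8 kN·m per $
  sample Z: M = 7.78 kN·m per $
  sample V: M = 4.65 kN·m per $
Sample J has the largest M.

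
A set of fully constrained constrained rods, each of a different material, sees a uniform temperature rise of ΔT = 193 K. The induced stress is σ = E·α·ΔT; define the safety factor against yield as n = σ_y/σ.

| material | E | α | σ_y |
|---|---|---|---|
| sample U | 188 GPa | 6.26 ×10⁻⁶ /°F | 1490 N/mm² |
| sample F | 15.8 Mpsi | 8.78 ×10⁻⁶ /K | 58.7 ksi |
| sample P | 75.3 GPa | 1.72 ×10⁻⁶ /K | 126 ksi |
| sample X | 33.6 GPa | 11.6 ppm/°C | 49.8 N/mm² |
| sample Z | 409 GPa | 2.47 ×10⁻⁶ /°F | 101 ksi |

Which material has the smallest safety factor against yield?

sample X

Converting E to GPa, α to ×10⁻⁶/K, σ_y to MPa, then σ and n for each:
  sample U: E = 188.0, α = 11.3, σ_y = 1490 → σ = 409 MPa, n = 3.64
  sample F: E = 108.9, α = 8.78, σ_y = 404.7 → σ = 185 MPa, n = 2.19
  sample P: E = 75.30, α = 1.72, σ_y = 868.7 → σ = 25.0 MPa, n = 34.8
  sample X: E = 33.60, α = 11.6, σ_y = 49.80 → σ = 75.2 MPa, n = 0.662
  sample Z: E = 409.0, α = 4.45, σ_y = 696.4 → σ = 351 MPa, n = 1.98
Smallest n: sample X with n = 0.662.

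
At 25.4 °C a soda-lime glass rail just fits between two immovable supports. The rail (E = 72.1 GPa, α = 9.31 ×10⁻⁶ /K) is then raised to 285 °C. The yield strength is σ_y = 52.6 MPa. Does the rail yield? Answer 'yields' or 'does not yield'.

ΔT = 259.6 K. Constrained thermal stress σ = E·α·ΔT = 72.10×10³ MPa × 9.31×10⁻⁶ × 259.6 = 174 MPa (compressive).
Compare to σ_y = 52.6 MPa: σ ≥ σ_y, so it yields.

yields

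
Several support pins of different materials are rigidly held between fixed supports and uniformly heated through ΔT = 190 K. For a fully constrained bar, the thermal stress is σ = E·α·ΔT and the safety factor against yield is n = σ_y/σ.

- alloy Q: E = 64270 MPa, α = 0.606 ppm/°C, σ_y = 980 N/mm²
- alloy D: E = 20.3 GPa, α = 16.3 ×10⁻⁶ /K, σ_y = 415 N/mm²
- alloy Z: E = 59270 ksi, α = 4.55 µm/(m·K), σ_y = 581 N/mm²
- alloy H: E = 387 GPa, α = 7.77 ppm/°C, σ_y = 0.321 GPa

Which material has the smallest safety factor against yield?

alloy H

In consistent units (E in GPa, α in ×10⁻⁶/K, σ_y in MPa):
  alloy Q: E = 64.27, α = 0.606, σ_y = 980.0 → σ = 7.40 MPa, n = 132
  alloy D: E = 20.30, α = 16.3, σ_y = 415.0 → σ = 62.9 MPa, n = 6.60
  alloy Z: E = 408.7, α = 4.55, σ_y = 581.0 → σ = 353 MPa, n = 1.64
  alloy H: E = 387.0, α = 7.77, σ_y = 321.0 → σ = 571 MPa, n = 0.562
The minimum is alloy H at n = 0.562.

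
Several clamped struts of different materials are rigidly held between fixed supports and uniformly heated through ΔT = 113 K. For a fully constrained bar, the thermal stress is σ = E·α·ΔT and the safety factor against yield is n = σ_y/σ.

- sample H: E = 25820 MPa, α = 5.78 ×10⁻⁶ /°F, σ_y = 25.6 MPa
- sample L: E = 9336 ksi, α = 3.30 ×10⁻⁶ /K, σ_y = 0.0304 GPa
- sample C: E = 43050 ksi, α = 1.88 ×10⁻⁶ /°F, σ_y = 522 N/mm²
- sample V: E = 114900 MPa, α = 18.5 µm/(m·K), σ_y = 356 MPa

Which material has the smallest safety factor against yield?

With everything in SI (GPa, ×10⁻⁶/K, MPa):
  sample H: E = 25.82, α = 10.4, σ_y = 25.60 → σ = 30.4 MPa, n = 0.843
  sample L: E = 64.37, α = 3.30, σ_y = 30.40 → σ = 24.0 MPa, n = 1.27
  sample C: E = 296.8, α = 3.38, σ_y = 522.0 → σ = 114 MPa, n = 4.60
  sample V: E = 114.9, α = 18.5, σ_y = 356.0 → σ = 240 MPa, n = 1.48
The minimum is sample H at n = 0.843.

sample H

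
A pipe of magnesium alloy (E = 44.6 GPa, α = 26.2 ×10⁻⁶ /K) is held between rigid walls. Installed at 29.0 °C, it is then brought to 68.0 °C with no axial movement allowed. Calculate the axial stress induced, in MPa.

ΔT = 39.00 K. Constrained thermal stress σ = E·α·ΔT = 44.60×10³ MPa × 26.2×10⁻⁶ × 39.00 = 45.6 MPa (compressive).

45.6 MPa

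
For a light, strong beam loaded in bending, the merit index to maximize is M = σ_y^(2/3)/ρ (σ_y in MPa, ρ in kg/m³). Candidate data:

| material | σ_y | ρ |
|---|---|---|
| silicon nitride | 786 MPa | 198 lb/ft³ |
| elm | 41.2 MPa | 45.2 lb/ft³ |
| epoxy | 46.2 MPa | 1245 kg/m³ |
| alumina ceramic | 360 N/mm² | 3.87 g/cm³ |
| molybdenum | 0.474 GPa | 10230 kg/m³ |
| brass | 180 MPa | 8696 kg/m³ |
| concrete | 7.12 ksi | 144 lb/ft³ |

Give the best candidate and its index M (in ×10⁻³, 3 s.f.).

In SI units:
  silicon nitride: σ_y = 786.0 MPa, ρ = 3172 kg/m³
  elm: σ_y = 41.20 MPa, ρ = 724.0 kg/m³
  epoxy: σ_y = 46.20 MPa, ρ = 1245 kg/m³
  alumina ceramic: σ_y = 360.0 MPa, ρ = 3870 kg/m³
  molybdenum: σ_y = 474.0 MPa, ρ = 10230 kg/m³
  brass: σ_y = 180.0 MPa, ρ = 8696 kg/m³
  concrete: σ_y = 49.09 MPa, ρ = 2307 kg/m³
  silicon nitride: M = 26.9×10⁻³
  elm: M = 16.5×10⁻³
  alumina ceramic: M = 13.1×10⁻³
  epoxy: M = 10.3×10⁻³
  molybdenum: M = 5.94×10⁻³
  concrete: M = 5.81×10⁻³
  brass: M = 3.67×10⁻³
The maximum is for silicon nitride.

silicon nitride, M = 26.9×10⁻³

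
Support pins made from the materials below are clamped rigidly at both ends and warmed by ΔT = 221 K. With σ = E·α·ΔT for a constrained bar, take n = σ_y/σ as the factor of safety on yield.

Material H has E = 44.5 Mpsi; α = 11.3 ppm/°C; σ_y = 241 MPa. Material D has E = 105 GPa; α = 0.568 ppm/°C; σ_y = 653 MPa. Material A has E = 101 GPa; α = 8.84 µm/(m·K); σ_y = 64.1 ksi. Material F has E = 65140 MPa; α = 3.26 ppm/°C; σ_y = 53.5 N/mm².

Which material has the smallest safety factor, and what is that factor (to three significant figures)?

material H, n = 0.315

With everything in SI (GPa, ×10⁻⁶/K, MPa):
  material H: E = 306.8, α = 11.3, σ_y = 241.0 → σ = 766 MPa, n = 0.315
  material D: E = 105.0, α = 0.568, σ_y = 653.0 → σ = 13.2 MPa, n = 49.5
  material A: E = 101.0, α = 8.84, σ_y = 442.0 → σ = 197 MPa, n = 2.24
  material F: E = 65.14, α = 3.26, σ_y = 53.50 → σ = 46.9 MPa, n = 1.14
Material H has the lowest safety factor, n = 0.315.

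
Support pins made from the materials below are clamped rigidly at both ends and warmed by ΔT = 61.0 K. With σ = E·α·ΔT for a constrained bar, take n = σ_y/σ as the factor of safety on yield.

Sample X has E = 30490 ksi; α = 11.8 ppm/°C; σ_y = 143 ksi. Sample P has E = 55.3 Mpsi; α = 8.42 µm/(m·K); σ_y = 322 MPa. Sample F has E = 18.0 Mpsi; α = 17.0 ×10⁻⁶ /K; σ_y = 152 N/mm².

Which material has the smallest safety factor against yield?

sample F

In consistent units (E in GPa, α in ×10⁻⁶/K, σ_y in MPa):
  sample X: E = 210.2, α = 11.8, σ_y = 986.0 → σ = 151 MPa, n = 6.52
  sample P: E = 381.3, α = 8.42, σ_y = 322.0 → σ = 196 MPa, n = 1.64
  sample F: E = 124.1, α = 17.0, σ_y = 152.0 → σ = 129 MPa, n = 1.18
Smallest n: sample F with n = 1.18.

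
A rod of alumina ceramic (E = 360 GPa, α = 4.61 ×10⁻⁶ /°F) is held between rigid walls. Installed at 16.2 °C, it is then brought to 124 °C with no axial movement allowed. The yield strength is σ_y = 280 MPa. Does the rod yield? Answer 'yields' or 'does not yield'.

α = 4.61×10⁻⁶/°F × 9/5 = 8.30×10⁻⁶/K.
ΔT = 107.8 K. Constrained thermal stress σ = E·α·ΔT = 360.0×10³ MPa × 8.30×10⁻⁶ × 107.8 = 322 MPa (compressive).
Compare to σ_y = 280 MPa: σ ≥ σ_y, so it yields.

yields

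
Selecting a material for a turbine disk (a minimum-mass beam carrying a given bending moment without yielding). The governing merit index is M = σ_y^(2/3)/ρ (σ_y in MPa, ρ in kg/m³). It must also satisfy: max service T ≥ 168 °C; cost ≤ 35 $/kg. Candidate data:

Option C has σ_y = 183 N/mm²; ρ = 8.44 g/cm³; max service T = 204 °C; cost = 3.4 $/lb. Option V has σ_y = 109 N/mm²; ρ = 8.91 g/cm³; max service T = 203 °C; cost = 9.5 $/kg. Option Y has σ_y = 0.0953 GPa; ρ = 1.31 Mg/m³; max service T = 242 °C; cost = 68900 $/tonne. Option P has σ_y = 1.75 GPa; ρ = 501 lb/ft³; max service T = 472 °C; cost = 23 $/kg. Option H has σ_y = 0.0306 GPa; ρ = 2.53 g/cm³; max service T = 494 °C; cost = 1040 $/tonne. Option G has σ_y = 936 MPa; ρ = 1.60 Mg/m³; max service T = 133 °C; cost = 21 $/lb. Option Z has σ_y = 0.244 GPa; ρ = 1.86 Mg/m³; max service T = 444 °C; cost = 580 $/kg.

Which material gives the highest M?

Screen on constraints: max service T ≥ 168 °C; cost ≤ 35 $/kg. Survivors: option C, option V, option P, option H.
In SI units:
  option C: σ_y = 183.0 MPa, ρ = 8440 kg/m³
  option V: σ_y = 109.0 MPa, ρ = 8910 kg/m³
  option P: σ_y = 1750 MPa, ρ = 8025 kg/m³
  option H: σ_y = 30.60 MPa, ρ = 2530 kg/m³
  option P: M = 18.1×10⁻³
  option H: M = 3.87×10⁻³
  option C: M = 3.82×10⁻³
  option V: M = 2.56×10⁻³
Option P has the largest M.

option P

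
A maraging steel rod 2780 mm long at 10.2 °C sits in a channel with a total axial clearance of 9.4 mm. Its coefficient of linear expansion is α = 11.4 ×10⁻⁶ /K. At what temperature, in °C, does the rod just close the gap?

α·L₀·ΔT = 9.4 mm ⇒ ΔT = 9.4 / (11.4×10⁻⁶ × 2780.0) = 296.6 K.
T = 10.2 + 296.6 = 306.8 °C.

307 °C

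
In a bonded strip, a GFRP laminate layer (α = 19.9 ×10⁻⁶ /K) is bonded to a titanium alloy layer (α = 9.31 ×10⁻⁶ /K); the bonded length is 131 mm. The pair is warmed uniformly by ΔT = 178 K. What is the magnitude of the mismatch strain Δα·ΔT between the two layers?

Δα = |19.9 − 9.31|×10⁻⁶/K = 10.6×10⁻⁶/K.
Mismatch strain = Δα·ΔT = 10.6×10⁻⁶ × 178.0 = 1.89×10⁻³.

1.89×10⁻³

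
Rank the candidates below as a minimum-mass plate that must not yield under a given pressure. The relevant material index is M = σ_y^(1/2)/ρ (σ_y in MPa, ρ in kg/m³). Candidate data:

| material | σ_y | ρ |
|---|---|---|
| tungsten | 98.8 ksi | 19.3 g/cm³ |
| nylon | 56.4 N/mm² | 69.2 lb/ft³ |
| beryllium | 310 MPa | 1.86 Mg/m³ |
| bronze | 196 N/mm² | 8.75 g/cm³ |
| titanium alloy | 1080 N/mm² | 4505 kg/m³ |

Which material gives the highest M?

beryllium

In SI units:
  tungsten: σ_y = 681.2 MPa, ρ = 19300 kg/m³
  nylon: σ_y = 56.40 MPa, ρ = 1108 kg/m³
  beryllium: σ_y = 310.0 MPa, ρ = 1860 kg/m³
  bronze: σ_y = 196.0 MPa, ρ = 8750 kg/m³
  titanium alloy: σ_y = 1080 MPa, ρ = 4505 kg/m³
  beryllium: M = 9.47×10⁻³
  titanium alloy: M = 7.29×10⁻³
  nylon: M = 6.78×10⁻³
  bronze: M = 1.60×10⁻³
  tungsten: M = 1.35×10⁻³
Beryllium has the largest M.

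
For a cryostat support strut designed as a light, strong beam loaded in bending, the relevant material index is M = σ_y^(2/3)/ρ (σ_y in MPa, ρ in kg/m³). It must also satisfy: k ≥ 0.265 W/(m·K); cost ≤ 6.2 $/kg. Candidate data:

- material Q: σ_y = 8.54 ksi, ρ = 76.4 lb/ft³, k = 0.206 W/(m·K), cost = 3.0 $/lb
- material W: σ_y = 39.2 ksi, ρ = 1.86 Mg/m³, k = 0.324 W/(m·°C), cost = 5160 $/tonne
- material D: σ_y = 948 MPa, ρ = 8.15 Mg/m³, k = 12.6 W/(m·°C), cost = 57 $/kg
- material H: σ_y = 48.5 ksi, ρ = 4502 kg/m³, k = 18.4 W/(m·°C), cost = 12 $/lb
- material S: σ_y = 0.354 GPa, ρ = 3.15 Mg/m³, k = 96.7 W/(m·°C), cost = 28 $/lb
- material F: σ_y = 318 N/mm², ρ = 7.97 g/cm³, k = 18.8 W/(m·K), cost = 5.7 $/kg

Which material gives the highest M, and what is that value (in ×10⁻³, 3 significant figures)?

Screen on constraints: k ≥ 0.265 W/(m·K); cost ≤ 6.2 $/kg. Survivors: material W, material F.
Putting every candidate on a common basis:
  material W: σ_y = 270.3 MPa, ρ = 1860 kg/m³
  material F: σ_y = 318.0 MPa, ρ = 7970 kg/m³
  material W: M = 22.5×10⁻³
  material F: M = 5.85×10⁻³
Material W has the largest M.

material W, M = 22.5×10⁻³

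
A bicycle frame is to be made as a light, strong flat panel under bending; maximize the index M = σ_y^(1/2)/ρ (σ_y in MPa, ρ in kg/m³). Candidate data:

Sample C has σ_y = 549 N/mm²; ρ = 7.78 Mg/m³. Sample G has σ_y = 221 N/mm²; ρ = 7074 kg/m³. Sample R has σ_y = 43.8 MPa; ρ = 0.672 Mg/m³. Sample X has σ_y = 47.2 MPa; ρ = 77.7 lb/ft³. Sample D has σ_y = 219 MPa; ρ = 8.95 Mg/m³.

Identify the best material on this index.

In SI units:
  sample C: σ_y = 549.0 MPa, ρ = 7780 kg/m³
  sample G: σ_y = 221.0 MPa, ρ = 7074 kg/m³
  sample R: σ_y = 43.80 MPa, ρ = 672.0 kg/m³
  sample X: σ_y = 47.20 MPa, ρ = 1245 kg/m³
  sample D: σ_y = 219.0 MPa, ρ = 8950 kg/m³
  sample R: M = 9.85×10⁻³
  sample X: M = 5.52×10⁻³
  sample C: M = 3.01×10⁻³
  sample G: M = 2.10×10⁻³
  sample D: M = 1.65×10⁻³
The maximum is for sample R.

sample R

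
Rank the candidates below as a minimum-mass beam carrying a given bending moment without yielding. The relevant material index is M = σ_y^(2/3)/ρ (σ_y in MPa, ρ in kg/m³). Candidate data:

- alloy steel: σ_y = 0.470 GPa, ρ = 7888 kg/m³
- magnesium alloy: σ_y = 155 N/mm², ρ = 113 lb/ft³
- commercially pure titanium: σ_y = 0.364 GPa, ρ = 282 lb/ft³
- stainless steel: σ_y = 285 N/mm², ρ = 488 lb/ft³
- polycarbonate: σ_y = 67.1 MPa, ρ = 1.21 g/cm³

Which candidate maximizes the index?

magnesium alloy

Putting every candidate on a common basis:
  alloy steel: σ_y = 470.0 MPa, ρ = 7888 kg/m³
  magnesium alloy: σ_y = 155.0 MPa, ρ = 1810 kg/m³
  commercially pure titanium: σ_y = 364.0 MPa, ρ = 4517 kg/m³
  stainless steel: σ_y = 285.0 MPa, ρ = 7817 kg/m³
  polycarbonate: σ_y = 67.10 MPa, ρ = 1210 kg/m³
  magnesium alloy: M = 15.9×10⁻³
  polycarbonate: M = 13.6×10⁻³
  commercially pure titanium: M = 11.3×10⁻³
  alloy steel: M = 7.66×10⁻³
  stainless steel: M = 5.54×10⁻³
Magnesium alloy has the largest M.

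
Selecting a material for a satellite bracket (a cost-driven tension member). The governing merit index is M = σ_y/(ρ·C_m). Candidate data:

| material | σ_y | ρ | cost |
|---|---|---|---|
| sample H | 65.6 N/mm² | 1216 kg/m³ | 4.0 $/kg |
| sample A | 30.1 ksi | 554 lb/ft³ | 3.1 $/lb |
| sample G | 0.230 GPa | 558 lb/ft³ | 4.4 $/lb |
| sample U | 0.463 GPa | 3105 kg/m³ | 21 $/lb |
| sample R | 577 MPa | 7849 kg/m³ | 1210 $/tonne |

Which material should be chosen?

Convert each candidate to consistent units, then evaluate M:
  sample H: σ_y = 65.60 MPa, ρ = 1216 kg/m³, cost = 4.000 $/kg
  sample A: σ_y = 207.5 MPa, ρ = 8874 kg/m³, cost = 6.834 $/kg
  sample G: σ_y = 230.0 MPa, ρ = 8938 kg/m³, cost = 9.700 $/kg
  sample U: σ_y = 463.0 MPa, ρ = 3105 kg/m³, cost = 46.30 $/kg
  sample R: σ_y = 577.0 MPa, ρ = 7849 kg/m³, cost = 1.210 $/kg
  sample R: M = 60.8 kN·m per $
  sample H: M = 13.5 kN·m per $
  sample A: M = 3.42 kN·m per $
  sample U: M = 3.22 kN·m per $
  sample G: M = 2.65 kN·m per $
Highest index: sample R.

sample R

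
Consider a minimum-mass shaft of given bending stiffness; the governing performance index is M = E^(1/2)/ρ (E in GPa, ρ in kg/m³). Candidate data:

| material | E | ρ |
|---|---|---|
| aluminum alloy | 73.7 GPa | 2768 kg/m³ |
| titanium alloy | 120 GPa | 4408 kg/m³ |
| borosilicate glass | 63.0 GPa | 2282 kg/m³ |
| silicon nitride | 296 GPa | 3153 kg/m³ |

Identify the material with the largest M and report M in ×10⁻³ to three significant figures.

silicon nitride, M = 5.46×10⁻³

Evaluate M for each candidate:
  silicon nitride: M = 5.46×10⁻³
  borosilicate glass: M = 3.48×10⁻³
  aluminum alloy: M = 3.10×10⁻³
  titanium alloy: M = 2.49×10⁻³
The maximum is for silicon nitride.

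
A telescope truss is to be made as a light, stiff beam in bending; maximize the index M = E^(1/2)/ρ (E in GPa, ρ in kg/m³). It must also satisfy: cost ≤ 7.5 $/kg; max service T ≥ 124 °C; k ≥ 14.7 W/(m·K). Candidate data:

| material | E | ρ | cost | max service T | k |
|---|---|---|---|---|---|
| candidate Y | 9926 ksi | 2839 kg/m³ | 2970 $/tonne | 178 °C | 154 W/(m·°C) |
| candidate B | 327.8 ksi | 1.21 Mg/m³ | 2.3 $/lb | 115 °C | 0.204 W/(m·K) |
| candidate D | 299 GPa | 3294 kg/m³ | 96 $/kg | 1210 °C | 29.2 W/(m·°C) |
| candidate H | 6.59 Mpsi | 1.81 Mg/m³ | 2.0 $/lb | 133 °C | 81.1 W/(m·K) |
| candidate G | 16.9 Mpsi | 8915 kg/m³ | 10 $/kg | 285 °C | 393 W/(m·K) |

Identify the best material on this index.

Screen on constraints: cost ≤ 7.5 $/kg; max service T ≥ 124 °C; k ≥ 14.7 W/(m·K). Survivors: candidate Y, candidate H.
After converting to SI:
  candidate Y: E = 68.44 GPa, ρ = 2839 kg/m³
  candidate H: E = 45.44 GPa, ρ = 1810 kg/m³
  candidate H: M = 3.72×10⁻³
  candidate Y: M = 2.91×10⁻³
Candidate H ranks first.

candidate H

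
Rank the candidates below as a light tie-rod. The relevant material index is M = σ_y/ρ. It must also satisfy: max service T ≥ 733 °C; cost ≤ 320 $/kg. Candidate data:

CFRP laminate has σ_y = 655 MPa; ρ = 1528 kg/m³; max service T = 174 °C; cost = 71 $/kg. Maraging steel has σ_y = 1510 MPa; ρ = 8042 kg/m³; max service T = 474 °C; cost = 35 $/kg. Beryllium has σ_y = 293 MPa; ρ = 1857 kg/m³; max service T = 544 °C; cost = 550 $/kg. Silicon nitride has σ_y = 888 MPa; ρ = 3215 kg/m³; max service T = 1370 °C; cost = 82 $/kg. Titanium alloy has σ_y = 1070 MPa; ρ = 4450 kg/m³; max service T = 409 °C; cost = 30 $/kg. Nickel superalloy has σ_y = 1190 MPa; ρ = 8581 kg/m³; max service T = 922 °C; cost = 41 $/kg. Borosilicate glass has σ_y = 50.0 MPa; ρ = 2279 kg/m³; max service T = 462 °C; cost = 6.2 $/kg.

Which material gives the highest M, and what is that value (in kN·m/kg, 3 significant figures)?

silicon nitride, M = 276 kN·m/kg

Screen on constraints: max service T ≥ 733 °C; cost ≤ 320 $/kg. Survivors: silicon nitride, nickel superalloy.
Computing M directly (units already consistent):
  silicon nitride: M = 276 kN·m/kg
  nickel superalloy: M = 139 kN·m/kg
Highest index: silicon nitride.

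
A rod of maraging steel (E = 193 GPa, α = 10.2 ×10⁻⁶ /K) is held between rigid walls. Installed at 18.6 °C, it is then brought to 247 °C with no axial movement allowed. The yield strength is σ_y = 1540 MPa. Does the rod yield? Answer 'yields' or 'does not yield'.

does not yield

ΔT = 228.4 K. Constrained thermal stress σ = E·α·ΔT = 193.0×10³ MPa × 10.2×10⁻⁶ × 228.4 = 450 MPa (compressive).
Compare to σ_y = 1540 MPa: σ < σ_y, so it does not yield.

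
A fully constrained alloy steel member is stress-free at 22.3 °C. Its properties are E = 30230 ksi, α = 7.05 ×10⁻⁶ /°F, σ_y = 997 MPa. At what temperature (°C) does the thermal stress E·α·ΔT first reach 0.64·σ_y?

264 °C

E = 30230 ksi = 208.4 GPa.
α = 7.05×10⁻⁶/°F × 9/5 = 12.7×10⁻⁶/K.
E·α·ΔT = 638.1 MPa ⇒ ΔT = 638.1 / (208.4×10³ × 12.7×10⁻⁶) = 241.2 K.
T = 22.3 + 241.2 = 263.5 °C.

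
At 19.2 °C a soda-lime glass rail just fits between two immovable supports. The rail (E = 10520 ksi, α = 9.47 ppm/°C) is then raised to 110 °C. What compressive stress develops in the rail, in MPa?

62.4 MPa

E = 10520 ksi = 72.53 GPa.
ΔT = 90.80 K. Constrained thermal stress σ = E·α·ΔT = 72.53×10³ MPa × 9.47×10⁻⁶ × 90.80 = 62.4 MPa (compressive).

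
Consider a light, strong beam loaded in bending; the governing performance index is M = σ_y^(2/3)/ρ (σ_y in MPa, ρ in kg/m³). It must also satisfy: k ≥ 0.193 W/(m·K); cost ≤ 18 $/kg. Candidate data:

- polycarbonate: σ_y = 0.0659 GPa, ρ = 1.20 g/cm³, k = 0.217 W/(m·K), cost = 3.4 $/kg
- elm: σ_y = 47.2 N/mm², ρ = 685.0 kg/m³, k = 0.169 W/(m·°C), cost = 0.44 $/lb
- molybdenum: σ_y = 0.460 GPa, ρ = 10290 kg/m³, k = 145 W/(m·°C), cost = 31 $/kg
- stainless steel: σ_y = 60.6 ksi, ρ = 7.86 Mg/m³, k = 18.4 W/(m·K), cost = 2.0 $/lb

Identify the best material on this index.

polycarbonate

Screen on constraints: k ≥ 0.193 W/(m·K); cost ≤ 18 $/kg. Survivors: polycarbonate, stainless steel.
In SI units:
  polycarbonate: σ_y = 65.90 MPa, ρ = 1200 kg/m³
  stainless steel: σ_y = 417.8 MPa, ρ = 7860 kg/m³
  polycarbonate: M = 13.6×10⁻³
  stainless steel: M = 7.11×10⁻³
Highest index: polycarbonate.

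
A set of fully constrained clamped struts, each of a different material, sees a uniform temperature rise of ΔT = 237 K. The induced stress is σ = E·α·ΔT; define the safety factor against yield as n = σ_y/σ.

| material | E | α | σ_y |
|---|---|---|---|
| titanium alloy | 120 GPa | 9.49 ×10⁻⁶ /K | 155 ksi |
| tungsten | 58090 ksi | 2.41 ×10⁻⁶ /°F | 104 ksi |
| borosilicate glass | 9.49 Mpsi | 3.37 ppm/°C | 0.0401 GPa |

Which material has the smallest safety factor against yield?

With everything in SI (GPa, ×10⁻⁶/K, MPa):
  titanium alloy: E = 120.0, α = 9.49, σ_y = 1069 → σ = 270 MPa, n = 3.96
  tungsten: E = 400.5, α = 4.34, σ_y = 717.1 → σ = 412 MPa, n = 1.74
  borosilicate glass: E = 65.43, α = 3.37, σ_y = 40.10 → σ = 52.3 MPa, n = 0.767
The minimum is borosilicate glass at n = 0.767.

borosilicate glass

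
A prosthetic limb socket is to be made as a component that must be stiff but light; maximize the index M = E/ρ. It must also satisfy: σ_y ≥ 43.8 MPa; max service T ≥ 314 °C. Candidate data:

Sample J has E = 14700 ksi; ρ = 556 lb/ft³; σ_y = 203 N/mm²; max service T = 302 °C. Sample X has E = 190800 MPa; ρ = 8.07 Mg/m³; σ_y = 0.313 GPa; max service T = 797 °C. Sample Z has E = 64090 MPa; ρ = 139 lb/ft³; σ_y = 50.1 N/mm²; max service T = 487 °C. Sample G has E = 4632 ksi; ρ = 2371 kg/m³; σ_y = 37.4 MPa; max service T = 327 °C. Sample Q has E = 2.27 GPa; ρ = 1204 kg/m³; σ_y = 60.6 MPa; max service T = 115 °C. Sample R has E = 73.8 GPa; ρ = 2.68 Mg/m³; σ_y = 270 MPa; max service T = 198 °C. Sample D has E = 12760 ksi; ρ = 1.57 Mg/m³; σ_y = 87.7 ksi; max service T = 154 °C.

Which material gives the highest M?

Screen on constraints: σ_y ≥ 43.8 MPa; max service T ≥ 314 °C. Survivors: sample X, sample Z.
Normalizing units and computing the index:
  sample X: E = 190.8 GPa, ρ = 8070 kg/m³
  sample Z: E = 64.09 GPa, ρ = 2227 kg/m³
  sample Z: M = 28.8 MN·m/kg
  sample X: M = 23.6 MN·m/kg
Highest index: sample Z.

sample Z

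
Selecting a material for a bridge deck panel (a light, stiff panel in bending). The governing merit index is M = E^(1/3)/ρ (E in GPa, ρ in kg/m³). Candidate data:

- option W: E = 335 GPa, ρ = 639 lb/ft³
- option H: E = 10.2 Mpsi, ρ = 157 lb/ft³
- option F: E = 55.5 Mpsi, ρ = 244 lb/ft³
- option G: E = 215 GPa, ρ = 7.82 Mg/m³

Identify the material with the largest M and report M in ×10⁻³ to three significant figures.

option F, M = 1.86×10⁻³

Putting every candidate on a common basis:
  option W: E = 335.0 GPa, ρ = 10240 kg/m³
  option H: E = 70.33 GPa, ρ = 2515 kg/m³
  option F: E = 382.7 GPa, ρ = 3909 kg/m³
  option G: E = 215.0 GPa, ρ = 7820 kg/m³
  option F: M = 1.86×10⁻³
  option H: M = 1.64×10⁻³
  option G: M = 0.766×10⁻³
  option W: M = 0.679×10⁻³
Option F has the largest M.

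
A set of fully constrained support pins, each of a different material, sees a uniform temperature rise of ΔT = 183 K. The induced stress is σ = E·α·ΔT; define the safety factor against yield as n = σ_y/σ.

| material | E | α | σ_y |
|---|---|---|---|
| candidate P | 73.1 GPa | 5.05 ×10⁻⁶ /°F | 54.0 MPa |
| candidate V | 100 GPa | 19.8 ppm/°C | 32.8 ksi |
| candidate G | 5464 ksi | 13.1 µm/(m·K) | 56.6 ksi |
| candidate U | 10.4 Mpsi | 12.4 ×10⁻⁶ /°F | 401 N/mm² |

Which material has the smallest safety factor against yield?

In consistent units (E in GPa, α in ×10⁻⁶/K, σ_y in MPa):
  candidate P: E = 73.10, α = 9.09, σ_y = 54.00 → σ = 122 MPa, n = 0.444
  candidate V: E = 100.0, α = 19.8, σ_y = 226.1 → σ = 362 MPa, n = 0.624
  candidate G: E = 37.67, α = 13.1, σ_y = 390.2 → σ = 90.3 MPa, n = 4.32
  candidate U: E = 71.71, α = 22.3, σ_y = 401.0 → σ = 293 MPa, n = 1.37
Candidate P has the lowest safety factor, n = 0.444.

candidate P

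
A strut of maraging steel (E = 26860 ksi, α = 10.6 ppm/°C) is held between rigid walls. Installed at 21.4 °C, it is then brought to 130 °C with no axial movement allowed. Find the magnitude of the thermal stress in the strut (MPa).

E = 26860 ksi = 185.2 GPa.
ΔT = 108.6 K. Constrained thermal stress σ = E·α·ΔT = 185.2×10³ MPa × 10.6×10⁻⁶ × 108.6 = 213 MPa (compressive).

213 MPa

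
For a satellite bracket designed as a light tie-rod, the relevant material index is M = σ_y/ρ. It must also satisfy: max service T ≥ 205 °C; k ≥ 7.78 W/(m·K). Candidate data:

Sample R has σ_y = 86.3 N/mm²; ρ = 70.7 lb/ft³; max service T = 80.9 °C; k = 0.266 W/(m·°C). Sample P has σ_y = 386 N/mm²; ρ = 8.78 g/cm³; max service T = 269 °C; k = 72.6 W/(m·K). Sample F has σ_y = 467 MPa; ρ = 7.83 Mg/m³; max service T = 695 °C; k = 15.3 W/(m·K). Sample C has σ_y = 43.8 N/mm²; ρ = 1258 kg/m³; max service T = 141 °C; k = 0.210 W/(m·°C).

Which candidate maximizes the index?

Screen on constraints: max service T ≥ 205 °C; k ≥ 7.78 W/(m·K). Survivors: sample P, sample F.
Convert each candidate to consistent units, then evaluate M:
  sample P: σ_y = 386.0 MPa, ρ = 8780 kg/m³
  sample F: σ_y = 467.0 MPa, ρ = 7830 kg/m³
  sample F: M = 59.6 kN·m/kg
  sample P: M = 44.0 kN·m/kg
Highest index: sample F.

sample F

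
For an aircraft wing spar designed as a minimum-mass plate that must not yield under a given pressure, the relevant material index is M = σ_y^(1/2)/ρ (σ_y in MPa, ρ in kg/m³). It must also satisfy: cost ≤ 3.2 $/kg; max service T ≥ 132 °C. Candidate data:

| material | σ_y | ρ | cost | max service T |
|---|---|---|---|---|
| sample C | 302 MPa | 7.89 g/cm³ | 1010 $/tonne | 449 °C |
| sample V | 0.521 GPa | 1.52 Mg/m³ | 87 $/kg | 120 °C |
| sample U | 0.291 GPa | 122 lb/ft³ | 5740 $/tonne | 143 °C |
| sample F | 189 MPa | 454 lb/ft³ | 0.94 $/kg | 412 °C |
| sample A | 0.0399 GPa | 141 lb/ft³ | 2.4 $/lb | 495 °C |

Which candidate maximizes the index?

sample C

Screen on constraints: cost ≤ 3.2 $/kg; max service T ≥ 132 °C. Survivors: sample C, sample F.
Normalizing units and computing the index:
  sample C: σ_y = 302.0 MPa, ρ = 7890 kg/m³
  sample F: σ_y = 189.0 MPa, ρ = 7272 kg/m³
  sample C: M = 2.20×10⁻³
  sample F: M = 1.89×10⁻³
Sample C has the largest M.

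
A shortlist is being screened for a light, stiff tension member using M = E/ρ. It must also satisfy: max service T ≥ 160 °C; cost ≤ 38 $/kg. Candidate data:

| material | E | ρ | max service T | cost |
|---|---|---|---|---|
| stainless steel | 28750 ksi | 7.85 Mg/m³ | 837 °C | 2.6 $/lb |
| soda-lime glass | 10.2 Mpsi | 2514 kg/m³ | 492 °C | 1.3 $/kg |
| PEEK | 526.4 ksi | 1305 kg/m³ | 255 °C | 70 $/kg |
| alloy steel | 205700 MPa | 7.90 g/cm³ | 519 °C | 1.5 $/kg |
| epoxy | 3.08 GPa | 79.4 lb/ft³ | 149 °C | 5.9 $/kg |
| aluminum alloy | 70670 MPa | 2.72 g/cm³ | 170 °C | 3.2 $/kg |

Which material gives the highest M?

soda-lime glass

Screen on constraints: max service T ≥ 160 °C; cost ≤ 38 $/kg. Survivors: stainless steel, soda-lime glass, alloy steel, aluminum alloy.
After converting to SI:
  stainless steel: E = 198.2 GPa, ρ = 7850 kg/m³
  soda-lime glass: E = 70.33 GPa, ρ = 2514 kg/m³
  alloy steel: E = 205.7 GPa, ρ = 7900 kg/m³
  aluminum alloy: E = 70.67 GPa, ρ = 2720 kg/m³
  soda-lime glass: M = 28.0 MN·m/kg
  alloy steel: M = 26.0 MN·m/kg
  aluminum alloy: M = 26.0 MN·m/kg
  stainless steel: M = 25.3 MN·m/kg
Soda-lime glass has the largest M.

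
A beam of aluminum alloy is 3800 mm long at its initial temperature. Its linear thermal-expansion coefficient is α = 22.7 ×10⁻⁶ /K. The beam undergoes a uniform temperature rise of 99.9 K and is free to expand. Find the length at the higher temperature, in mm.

ΔL = α·L₀·ΔT = 22.7×10⁻⁶ × 3800 mm × 99.90 K = 8.62 mm.
L = L₀ + ΔL = 3800 + 8.62 = 3808.6 mm.

3808.6 mm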